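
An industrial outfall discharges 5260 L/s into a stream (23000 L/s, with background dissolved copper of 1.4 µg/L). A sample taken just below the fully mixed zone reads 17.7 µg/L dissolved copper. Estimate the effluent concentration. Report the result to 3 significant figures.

89.0 µg/L

Mass balance: 23000·1.400 + 5260·Cₑ = 28260·17.70
→ Cₑ = (28260·17.70 − 23000·1.400) / 5260 = 88.97 µg/L.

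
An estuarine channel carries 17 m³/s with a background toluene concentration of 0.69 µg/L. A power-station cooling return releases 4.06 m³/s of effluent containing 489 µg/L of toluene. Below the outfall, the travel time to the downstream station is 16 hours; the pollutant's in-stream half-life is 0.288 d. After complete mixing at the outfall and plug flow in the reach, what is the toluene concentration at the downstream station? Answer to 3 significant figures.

19.1 µg/L

After mixing, C = (17.00·0.6900 + 4.060·489.0) / 21.06 = 1997/21.06 = 94.83 µg/L.
Half-life 0.288 d → k = ln 2 / 0.288 = 2.407 d⁻¹.
Decay over the reach: 94.83·exp(−kt) = 94.83·0.2010 = 19.06 µg/L.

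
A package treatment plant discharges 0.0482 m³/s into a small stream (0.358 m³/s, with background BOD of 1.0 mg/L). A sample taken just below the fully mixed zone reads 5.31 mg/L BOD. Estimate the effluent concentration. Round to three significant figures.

Mass balance: 0.3580·1.000 + 0.04820·Cₑ = 0.4062·5.310
→ Cₑ = (0.4062·5.310 − 0.3580·1.000) / 0.04820 = 37.32 mg/L.

37.3 mg/L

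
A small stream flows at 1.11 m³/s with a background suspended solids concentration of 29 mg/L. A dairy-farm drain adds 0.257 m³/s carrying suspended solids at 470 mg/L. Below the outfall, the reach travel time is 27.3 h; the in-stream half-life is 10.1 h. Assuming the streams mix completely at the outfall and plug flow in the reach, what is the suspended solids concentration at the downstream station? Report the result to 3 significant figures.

Mass balance: C = (1.110·29.00 + 0.2570·470.0) / 1.367 = 153.0/1.367 = 111.9 mg/L.
Half-life 10.1 h → k = ln 2 / 10.1 = 0.06863 h⁻¹ = 1.647 d⁻¹.
Applying C = C₀e^(−kt): 111.9 × 0.1536 = 17.19 mg/L.

17.2 mg/L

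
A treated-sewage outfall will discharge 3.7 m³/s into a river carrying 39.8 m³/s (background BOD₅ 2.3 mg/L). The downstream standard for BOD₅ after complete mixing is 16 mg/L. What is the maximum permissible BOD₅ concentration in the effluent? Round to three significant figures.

163 mg/L

At the limit, (Qr·Cr + Qe·Cₑ)/(Qr + Qe) = 16:
Cₑ = (43.50·16 − 39.80·2.300) / 3.700 = 163.4 mg/L.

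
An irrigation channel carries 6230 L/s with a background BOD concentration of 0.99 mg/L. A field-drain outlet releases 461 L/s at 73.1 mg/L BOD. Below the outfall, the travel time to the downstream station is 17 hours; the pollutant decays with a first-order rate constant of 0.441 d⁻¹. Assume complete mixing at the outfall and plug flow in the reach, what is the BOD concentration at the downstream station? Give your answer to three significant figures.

Flow-weighted average: C = (6230·0.9900 + 461.0·73.10) / 6691 = 39870/6691 = 5.958 mg/L.
First-order decay: C = 5.958·exp(−k·t) = 5.958·0.7317 = 4.360 mg/L.

4.36 mg/L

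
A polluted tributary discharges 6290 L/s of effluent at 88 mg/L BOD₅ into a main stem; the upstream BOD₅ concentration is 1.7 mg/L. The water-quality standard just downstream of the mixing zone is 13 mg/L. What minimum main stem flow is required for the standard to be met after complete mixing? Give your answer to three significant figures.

41700 L/s

Set C_mix = 13: (Q·1.700 + 6290·88.00) / (Q + 6290) = 13
→ Q = 6290·(88.00 − 13)/(13 − 1.700) = 41750 L/s.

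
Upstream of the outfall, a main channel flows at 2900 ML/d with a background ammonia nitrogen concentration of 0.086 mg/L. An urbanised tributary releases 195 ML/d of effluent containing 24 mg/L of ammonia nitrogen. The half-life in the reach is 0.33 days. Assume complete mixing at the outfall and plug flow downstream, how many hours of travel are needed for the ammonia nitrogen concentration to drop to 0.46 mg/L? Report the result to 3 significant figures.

14.2 h

After mixing, C = (2900·0.08600 + 195.0·24.00) / 3095 = 4929/3095 = 1.593 mg/L.
Half-life 0.33 d → k = ln 2 / 0.33 = 2.100 d⁻¹.
1.593·exp(−k·t) = 0.46 → t = ln(1.593/0.46)/k = 51090 s = 14.19 h.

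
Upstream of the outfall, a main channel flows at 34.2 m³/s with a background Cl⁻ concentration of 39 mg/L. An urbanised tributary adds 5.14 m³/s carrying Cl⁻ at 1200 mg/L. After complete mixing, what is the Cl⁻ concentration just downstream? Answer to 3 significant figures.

191 mg/L

After mixing, C = (34.20·39.00 + 5.140·1200) / 39.34 = 7502/39.34 = 190.7 mg/L.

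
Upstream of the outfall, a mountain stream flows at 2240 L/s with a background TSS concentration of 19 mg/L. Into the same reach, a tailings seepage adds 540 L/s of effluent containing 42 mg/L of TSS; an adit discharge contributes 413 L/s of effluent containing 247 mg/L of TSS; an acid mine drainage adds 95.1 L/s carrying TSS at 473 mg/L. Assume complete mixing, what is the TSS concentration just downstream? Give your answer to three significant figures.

64.5 mg/L

After mixing, C = (2240·19.00 + 540.0·42.00 + 413.0·247.0 + 95.10·473.0) / 3288 = 212200/3288 = 64.55 mg/L.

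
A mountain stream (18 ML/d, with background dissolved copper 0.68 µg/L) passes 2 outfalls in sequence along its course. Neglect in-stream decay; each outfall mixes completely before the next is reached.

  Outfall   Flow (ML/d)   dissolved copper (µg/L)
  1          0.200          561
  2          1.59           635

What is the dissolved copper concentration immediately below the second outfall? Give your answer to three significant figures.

Below outfall 1: Q → 18.20 ML/d, C = (18.00·0.6800 + 0.2000·561.0)/18.20 = 6.837 µg/L.
Below outfall 2: Q → 19.79 ML/d, C = (18.20·6.837 + 1.590·635.0)/19.79 = 57.31 µg/L.

57.3 µg/L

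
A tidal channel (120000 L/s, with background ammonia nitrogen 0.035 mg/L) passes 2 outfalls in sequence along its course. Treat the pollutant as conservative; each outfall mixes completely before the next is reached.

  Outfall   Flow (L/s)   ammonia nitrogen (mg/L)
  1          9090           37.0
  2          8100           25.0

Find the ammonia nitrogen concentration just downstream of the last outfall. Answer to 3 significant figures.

3.96 mg/L

Below outfall 1: Q → 129100 L/s, C = (120000·0.03500 + 9090·37.00)/129100 = 2.638 mg/L.
Below outfall 2: Q → 137200 L/s, C = (129100·2.638 + 8100·25.00)/137200 = 3.958 mg/L.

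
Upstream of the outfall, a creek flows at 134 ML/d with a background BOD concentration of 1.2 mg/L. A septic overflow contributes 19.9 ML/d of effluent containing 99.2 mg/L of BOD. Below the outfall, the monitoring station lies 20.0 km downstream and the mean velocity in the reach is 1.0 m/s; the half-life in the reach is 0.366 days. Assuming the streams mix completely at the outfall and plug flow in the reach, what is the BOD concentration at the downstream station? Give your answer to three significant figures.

Conservation of mass: C = (134.0·1.200 + 19.90·99.20) / 153.9 = 2135/153.9 = 13.87 mg/L.
Travel time t = 20.0·1000 / 1.0 = 20000 s = 5.556 h.
Half-life 0.366 d → k = ln 2 / 0.366 = 1.894 d⁻¹.
Applying C = C₀e^(−kt): 13.87 × 0.6451 = 8.948 mg/L.

8.95 mg/L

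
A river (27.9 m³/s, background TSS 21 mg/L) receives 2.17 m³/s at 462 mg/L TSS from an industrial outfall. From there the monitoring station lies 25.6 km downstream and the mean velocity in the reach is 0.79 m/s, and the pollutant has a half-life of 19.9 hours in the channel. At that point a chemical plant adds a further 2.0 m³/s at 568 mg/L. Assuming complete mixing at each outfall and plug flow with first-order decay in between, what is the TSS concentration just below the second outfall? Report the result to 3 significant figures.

71.6 mg/L

After mixing, C = (27.90·21.00 + 2.170·462.0) / 30.07 = 1588/30.07 = 52.82 mg/L; combined flow 30.07 m³/s.
Travel time t = 25.6·1000 / 0.79 = 32410 s = 9.001 h.
Half-life 19.9 h → k = ln 2 / 19.9 = 0.03483 h⁻¹ = 0.8360 d⁻¹.
Applying C = C₀e^(−kt): 52.82 × 0.7309 = 38.61 mg/L.
Second outfall: C = (30.07·38.61 + 2.000·568.0)/32.07 = 71.62 mg/L.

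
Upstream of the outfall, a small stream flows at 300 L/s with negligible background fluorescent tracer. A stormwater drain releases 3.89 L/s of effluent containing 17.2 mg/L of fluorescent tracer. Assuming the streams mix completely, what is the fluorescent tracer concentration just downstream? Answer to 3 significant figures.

0.220 mg/L

Mass balance: C = (300.0·0 + 3.890·17.20) / 303.9 = 66.91/303.9 = 0.2202 mg/L.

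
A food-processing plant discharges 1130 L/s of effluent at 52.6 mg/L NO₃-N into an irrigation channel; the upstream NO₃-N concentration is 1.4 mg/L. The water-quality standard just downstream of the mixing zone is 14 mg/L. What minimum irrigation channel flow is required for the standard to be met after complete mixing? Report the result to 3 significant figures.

3460 L/s

Set C_mix = 14: (Q·1.400 + 1130·52.60) / (Q + 1130) = 14
→ Q = 1130·(52.60 − 14)/(14 − 1.400) = 3462 L/s.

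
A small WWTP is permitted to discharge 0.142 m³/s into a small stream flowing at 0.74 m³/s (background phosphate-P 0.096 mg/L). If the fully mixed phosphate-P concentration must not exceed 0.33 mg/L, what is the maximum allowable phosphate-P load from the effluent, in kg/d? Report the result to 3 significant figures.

19.0 kg/d

Mass balance at the limit: 0.7400·0.09600 + 0.1420·Cₑ = 0.8820·0.33 → Cₑ = 1.549 mg/L.
Load = 0.1420 m³/s × 1.549 g/m³ × 86 400 s/d = 19.01 kg/d.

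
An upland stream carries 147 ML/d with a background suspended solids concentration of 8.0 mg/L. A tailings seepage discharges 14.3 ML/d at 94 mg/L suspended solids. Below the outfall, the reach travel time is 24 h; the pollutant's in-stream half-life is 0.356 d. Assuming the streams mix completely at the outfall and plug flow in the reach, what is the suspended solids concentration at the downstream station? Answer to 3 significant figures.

2.23 mg/L

After mixing, C = (147.0·8.000 + 14.30·94.00) / 161.3 = 2520/161.3 = 15.62 mg/L.
Half-life 0.356 d → k = ln 2 / 0.356 = 1.947 d⁻¹.
Decay over the reach: 15.62·exp(−kt) = 15.62·0.1427 = 2.230 mg/L.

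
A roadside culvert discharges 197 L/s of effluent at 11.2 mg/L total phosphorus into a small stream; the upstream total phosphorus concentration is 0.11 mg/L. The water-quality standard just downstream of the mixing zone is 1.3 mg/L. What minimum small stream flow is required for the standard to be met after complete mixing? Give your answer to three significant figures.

1640 L/s

Set C_mix = 1.3: (Q·0.1100 + 197.0·11.20) / (Q + 197.0) = 1.3
→ Q = 197.0·(11.20 − 1.3)/(1.3 − 0.1100) = 1639 L/s.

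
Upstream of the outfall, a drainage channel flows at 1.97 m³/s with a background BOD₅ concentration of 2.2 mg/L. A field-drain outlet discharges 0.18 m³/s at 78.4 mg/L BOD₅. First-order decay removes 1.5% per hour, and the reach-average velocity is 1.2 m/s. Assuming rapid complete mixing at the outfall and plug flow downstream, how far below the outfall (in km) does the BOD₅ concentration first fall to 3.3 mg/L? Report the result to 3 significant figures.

273 km

Mixed concentration C = ΣQC/ΣQ = (1.970·2.200 + 0.1800·78.40) / 2.150 = 18.45/2.150 = 8.580 mg/L.
1.5%/h lost → k = −ln(1 − 0.015) = 0.01511 h⁻¹.
Set 8.580·exp(−k·t) = 3.3 → t = ln(8.580/3.3)/k = 227600 s = 63.22 h.
Distance = v·t = 1.2·227600 = 273100 m = 273.1 km.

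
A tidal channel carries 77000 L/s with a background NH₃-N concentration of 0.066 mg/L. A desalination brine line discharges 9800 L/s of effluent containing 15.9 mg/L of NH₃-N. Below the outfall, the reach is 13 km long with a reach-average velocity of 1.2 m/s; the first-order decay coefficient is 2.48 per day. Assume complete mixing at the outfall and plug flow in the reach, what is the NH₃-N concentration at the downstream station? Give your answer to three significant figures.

1.36 mg/L

After mixing, C = (77000·0.06600 + 9800·15.90) / 86800 = 160900/86800 = 1.854 mg/L.
Travel time t = 13·1000 / 1.2 = 10830 s = 3.009 h.
Decay over the reach: 1.854·exp(−kt) = 1.854·0.7327 = 1.358 mg/L.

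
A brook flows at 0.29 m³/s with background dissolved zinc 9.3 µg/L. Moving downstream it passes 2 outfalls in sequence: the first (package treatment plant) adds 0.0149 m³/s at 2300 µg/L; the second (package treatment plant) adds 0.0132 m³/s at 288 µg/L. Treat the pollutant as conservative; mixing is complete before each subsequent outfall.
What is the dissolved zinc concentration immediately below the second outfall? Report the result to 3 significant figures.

128 µg/L

After outfall 1: Q = 0.2900 + 0.01490 = 0.3049 m³/s; C = (0.2900·9.300 + 0.01490·2300)/0.3049 = 121.2 µg/L.
After outfall 2: Q = 0.3049 + 0.01320 = 0.3181 m³/s; C = (0.3049·121.2 + 0.01320·288.0)/0.3181 = 128.2 µg/L.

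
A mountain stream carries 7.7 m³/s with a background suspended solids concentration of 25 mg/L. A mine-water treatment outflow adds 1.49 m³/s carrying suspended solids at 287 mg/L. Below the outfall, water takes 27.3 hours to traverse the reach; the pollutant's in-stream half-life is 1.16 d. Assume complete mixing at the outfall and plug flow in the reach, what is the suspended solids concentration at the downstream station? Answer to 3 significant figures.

34.2 mg/L

Flow-weighted average: C = (7.700·25.00 + 1.490·287.0) / 9.190 = 620.1/9.190 = 67.48 mg/L.
Half-life 1.16 d → k = ln 2 / 1.16 = 0.5975 d⁻¹.
Decay over the reach: 67.48·exp(−kt) = 67.48·0.5068 = 34.20 mg/L.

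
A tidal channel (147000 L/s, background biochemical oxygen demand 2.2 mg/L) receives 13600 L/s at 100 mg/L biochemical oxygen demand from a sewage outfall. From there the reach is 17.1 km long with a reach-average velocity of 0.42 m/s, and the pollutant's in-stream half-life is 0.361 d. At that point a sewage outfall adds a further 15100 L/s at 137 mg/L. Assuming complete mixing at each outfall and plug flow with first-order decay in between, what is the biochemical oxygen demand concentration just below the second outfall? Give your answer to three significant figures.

15.7 mg/L

Mixed concentration C = ΣQC/ΣQ = (147000·2.200 + 13600·100.0) / 160600 = 1683000/160600 = 10.48 mg/L; combined flow 160600 L/s.
Travel time t = 17.1·1000 / 0.42 = 40710 s = 11.31 h.
Half-life 0.361 d → k = ln 2 / 0.361 = 1.920 d⁻¹.
Applying C = C₀e^(−kt): 10.48 × 0.4046 = 4.241 mg/L.
At the second outfall, C = (160600·4.241 + 15100·137.0) / (160600 + 15100) = 15.65 mg/L.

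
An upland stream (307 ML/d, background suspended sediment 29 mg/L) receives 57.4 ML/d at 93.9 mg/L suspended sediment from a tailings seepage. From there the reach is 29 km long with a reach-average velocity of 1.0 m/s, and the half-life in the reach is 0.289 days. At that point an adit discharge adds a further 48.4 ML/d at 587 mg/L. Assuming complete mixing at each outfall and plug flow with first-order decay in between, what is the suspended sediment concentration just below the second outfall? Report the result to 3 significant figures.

Conservation of mass: C = (307.0·29.00 + 57.40·93.90) / 364.4 = 14290/364.4 = 39.22 mg/L; combined flow 364.4 ML/d.
Travel time t = 29·1000 / 1.0 = 29000 s = 8.056 h.
Half-life 0.289 d → k = ln 2 / 0.289 = 2.398 d⁻¹.
After decay, C = 39.22 × e^(−kt) = 39.22 × 0.4471 = 17.54 mg/L.
Second outfall: C = (364.4·17.54 + 48.40·587.0)/412.8 = 84.30 mg/L.

84.3 mg/L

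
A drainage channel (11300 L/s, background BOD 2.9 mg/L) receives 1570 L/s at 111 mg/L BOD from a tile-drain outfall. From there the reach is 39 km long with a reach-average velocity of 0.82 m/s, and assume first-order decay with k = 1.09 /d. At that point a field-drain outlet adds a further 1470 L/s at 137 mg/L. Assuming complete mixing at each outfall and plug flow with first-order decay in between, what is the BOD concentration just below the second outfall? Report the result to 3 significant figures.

Mass balance: C = (11300·2.900 + 1570·111.0) / 12870 = 207000/12870 = 16.09 mg/L; combined flow 12870 L/s.
Travel time t = 39·1000 / 0.82 = 47560 s = 13.21 h.
Decay over the reach: 16.09·exp(−kt) = 16.09·0.5488 = 8.829 mg/L.
Second outfall: C = (12870·8.829 + 1470·137.0)/14340 = 21.97 mg/L.

22.0 mg/L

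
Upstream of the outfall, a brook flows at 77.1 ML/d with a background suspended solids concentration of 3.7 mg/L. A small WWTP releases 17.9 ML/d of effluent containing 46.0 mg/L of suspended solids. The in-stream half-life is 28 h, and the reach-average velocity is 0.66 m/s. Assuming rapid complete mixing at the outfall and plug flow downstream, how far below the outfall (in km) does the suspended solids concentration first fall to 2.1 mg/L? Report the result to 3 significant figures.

Conservation of mass: C = (77.10·3.700 + 17.90·46.00) / 95.00 = 1109/95.00 = 11.67 mg/L.
Half-life 28 h → k = ln 2 / 28 = 0.02476 h⁻¹ = 0.5941 d⁻¹.
Set 11.67·exp(−k·t) = 2.1 → t = ln(11.67/2.1)/k = 249400 s = 69.28 h.
Distance = v·t = 0.66·249400 = 164600 m = 164.6 km.

165 km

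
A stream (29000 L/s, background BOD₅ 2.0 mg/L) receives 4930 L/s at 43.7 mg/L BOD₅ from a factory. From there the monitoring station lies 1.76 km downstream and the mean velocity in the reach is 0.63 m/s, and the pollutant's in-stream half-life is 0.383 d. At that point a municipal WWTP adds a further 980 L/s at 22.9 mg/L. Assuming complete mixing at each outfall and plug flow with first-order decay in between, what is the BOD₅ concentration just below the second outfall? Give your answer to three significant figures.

Conservation of mass: C = (29000·2.000 + 4930·43.70) / 33930 = 273400/33930 = 8.059 mg/L; combined flow 33930 L/s.
Travel time t = 1.76·1000 / 0.63 = 2794 s = 0.7760 h.
Half-life 0.383 d → k = ln 2 / 0.383 = 1.810 d⁻¹.
First-order decay: C = 8.059·exp(−k·t) = 8.059·0.9432 = 7.601 mg/L.
Second outfall: C = (33930·7.601 + 980.0·22.90)/34910 = 8.030 mg/L.

8.03 mg/L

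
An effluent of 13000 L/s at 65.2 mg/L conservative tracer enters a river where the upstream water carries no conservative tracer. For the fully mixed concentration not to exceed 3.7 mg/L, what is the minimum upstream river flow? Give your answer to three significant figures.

216000 L/s

Set C_mix = 3.7: (Q·0 + 13000·65.20) / (Q + 13000) = 3.7
→ Q = 13000·(65.20 − 3.7)/(3.7 − 0) = 216100 L/s.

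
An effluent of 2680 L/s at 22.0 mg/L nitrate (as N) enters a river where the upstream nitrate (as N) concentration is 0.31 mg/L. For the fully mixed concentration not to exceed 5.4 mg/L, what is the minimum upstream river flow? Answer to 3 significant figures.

8740 L/s

Set C_mix = 5.4: (Q·0.3100 + 2680·22.00) / (Q + 2680) = 5.4
→ Q = 2680·(22.00 − 5.4)/(5.4 − 0.3100) = 8740 L/s.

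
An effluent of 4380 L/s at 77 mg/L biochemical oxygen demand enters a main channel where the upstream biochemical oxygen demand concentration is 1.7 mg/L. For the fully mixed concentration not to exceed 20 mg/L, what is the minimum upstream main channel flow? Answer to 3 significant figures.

Set C_mix = 20: (Q·1.700 + 4380·77.00) / (Q + 4380) = 20
→ Q = 4380·(77.00 − 20)/(20 − 1.700) = 13640 L/s.

13600 L/s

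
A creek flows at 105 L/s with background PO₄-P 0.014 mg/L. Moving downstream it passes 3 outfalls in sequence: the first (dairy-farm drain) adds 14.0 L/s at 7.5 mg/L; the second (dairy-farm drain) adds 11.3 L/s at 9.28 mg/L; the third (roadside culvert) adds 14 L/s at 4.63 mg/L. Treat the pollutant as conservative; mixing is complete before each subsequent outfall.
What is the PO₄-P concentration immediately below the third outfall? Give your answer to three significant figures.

1.91 mg/L

After outfall 1: Q = 105.0 + 14.00 = 119.0 L/s; C = (105.0·0.01400 + 14.00·7.500)/119.0 = 0.8947 mg/L.
After outfall 2: Q = 119.0 + 11.30 = 130.3 L/s; C = (119.0·0.8947 + 11.30·9.280)/130.3 = 1.622 mg/L.
After outfall 3: Q = 130.3 + 14.00 = 144.3 L/s; C = (130.3·1.622 + 14.00·4.630)/144.3 = 1.914 mg/L.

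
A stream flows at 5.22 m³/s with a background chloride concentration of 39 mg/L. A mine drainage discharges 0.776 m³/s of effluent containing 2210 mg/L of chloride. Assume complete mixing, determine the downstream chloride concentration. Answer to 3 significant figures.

Conservation of mass: C = (5.220·39.00 + 0.7760·2210) / 5.996 = 1919/5.996 = 320.0 mg/L.

320 mg/L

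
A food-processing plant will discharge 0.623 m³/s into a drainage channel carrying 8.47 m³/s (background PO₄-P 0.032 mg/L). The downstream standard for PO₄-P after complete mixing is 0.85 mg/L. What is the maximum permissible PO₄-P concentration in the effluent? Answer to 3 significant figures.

At the limit, (Qr·Cr + Qe·Cₑ)/(Qr + Qe) = 0.85:
Cₑ = (9.093·0.85 − 8.470·0.03200) / 0.6230 = 11.97 mg/L.

12.0 mg/L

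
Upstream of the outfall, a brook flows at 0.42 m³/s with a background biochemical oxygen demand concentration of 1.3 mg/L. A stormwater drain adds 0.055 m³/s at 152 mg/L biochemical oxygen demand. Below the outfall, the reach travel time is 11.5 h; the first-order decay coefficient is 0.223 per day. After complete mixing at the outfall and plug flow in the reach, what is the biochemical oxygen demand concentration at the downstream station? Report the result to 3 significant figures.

Mass balance: C = (0.4200·1.300 + 0.05500·152.0) / 0.4750 = 8.906/0.4750 = 18.75 mg/L.
First-order decay: C = 18.75·exp(−k·t) = 18.75·0.8987 = 16.85 mg/L.

16.8 mg/L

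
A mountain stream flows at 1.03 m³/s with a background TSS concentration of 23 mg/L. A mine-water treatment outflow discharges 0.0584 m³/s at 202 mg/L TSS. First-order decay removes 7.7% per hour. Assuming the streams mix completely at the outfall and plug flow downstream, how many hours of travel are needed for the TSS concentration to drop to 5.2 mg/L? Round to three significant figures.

22.9 h

Conservation of mass: C = (1.030·23.00 + 0.05840·202.0) / 1.088 = 35.49/1.088 = 32.60 mg/L.
7.7%/h lost → k = −ln(1 − 0.077) = 0.08013 h⁻¹.
32.60·exp(−k·t) = 5.2 → t = ln(32.60/5.2)/k = 82480 s = 22.91 h.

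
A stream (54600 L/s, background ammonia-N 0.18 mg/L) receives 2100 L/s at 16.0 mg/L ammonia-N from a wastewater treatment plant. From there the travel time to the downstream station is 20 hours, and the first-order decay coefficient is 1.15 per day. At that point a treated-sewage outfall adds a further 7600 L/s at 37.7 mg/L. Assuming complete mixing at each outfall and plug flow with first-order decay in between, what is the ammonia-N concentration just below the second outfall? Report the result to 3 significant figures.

4.72 mg/L

Conservation of mass: C = (54600·0.1800 + 2100·16.00) / 56700 = 43430/56700 = 0.7659 mg/L; combined flow 56700 L/s.
Decay over the reach: 0.7659·exp(−kt) = 0.7659·0.3835 = 0.2938 mg/L.
At the second outfall, C = (56700·0.2938 + 7600·37.70) / (56700 + 7600) = 4.715 mg/L.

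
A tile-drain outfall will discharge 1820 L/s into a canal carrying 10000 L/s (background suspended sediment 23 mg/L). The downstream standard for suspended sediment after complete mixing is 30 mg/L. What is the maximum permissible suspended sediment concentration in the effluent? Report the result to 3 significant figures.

68.5 mg/L

At the limit, (Qr·Cr + Qe·Cₑ)/(Qr + Qe) = 30:
Cₑ = (11820·30 − 10000·23.00) / 1820 = 68.46 mg/L.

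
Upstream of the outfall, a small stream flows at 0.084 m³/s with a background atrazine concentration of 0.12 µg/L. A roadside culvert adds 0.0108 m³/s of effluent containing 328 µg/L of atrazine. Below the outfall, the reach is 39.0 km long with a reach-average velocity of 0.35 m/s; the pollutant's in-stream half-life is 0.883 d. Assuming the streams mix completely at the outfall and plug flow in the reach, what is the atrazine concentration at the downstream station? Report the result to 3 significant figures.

Mixed concentration C = ΣQC/ΣQ = (0.08400·0.1200 + 0.01080·328.0) / 0.09480 = 3.552/0.09480 = 37.47 µg/L.
Travel time t = 39.0·1000 / 0.35 = 111400 s = 30.95 h.
Half-life 0.883 d → k = ln 2 / 0.883 = 0.7850 d⁻¹.
After decay, C = 37.47 × e^(−kt) = 37.47 × 0.3633 = 13.62 µg/L.

13.6 µg/L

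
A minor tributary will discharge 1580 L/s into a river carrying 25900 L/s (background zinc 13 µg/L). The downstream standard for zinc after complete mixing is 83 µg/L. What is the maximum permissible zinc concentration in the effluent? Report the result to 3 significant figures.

1230 µg/L

At the limit, (Qr·Cr + Qe·Cₑ)/(Qr + Qe) = 83:
Cₑ = (27480·83 − 25900·13.00) / 1580 = 1230 µg/L.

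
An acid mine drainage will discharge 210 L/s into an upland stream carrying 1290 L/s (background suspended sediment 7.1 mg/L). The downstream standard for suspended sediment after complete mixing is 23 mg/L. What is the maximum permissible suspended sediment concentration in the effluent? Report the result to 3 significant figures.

121 mg/L

At the limit, (Qr·Cr + Qe·Cₑ)/(Qr + Qe) = 23:
Cₑ = (1500·23 − 1290·7.100) / 210.0 = 120.7 mg/L.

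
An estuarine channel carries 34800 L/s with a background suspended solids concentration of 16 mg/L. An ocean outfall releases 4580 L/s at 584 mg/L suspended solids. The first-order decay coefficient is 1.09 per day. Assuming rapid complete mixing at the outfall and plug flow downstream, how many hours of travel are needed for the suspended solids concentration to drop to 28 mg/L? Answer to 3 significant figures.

23.7 h

After mixing, C = (34800·16.00 + 4580·584.0) / 39380 = 3232000/39380 = 82.06 mg/L.
82.06·exp(−k·t) = 28 → t = ln(82.06/28)/k = 85230 s = 23.68 h.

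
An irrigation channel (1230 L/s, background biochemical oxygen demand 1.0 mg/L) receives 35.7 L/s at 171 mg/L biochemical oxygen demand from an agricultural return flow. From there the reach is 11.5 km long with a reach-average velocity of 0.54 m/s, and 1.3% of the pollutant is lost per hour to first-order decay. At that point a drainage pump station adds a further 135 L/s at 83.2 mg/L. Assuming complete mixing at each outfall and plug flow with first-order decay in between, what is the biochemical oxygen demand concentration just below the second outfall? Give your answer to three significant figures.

12.9 mg/L

Conservation of mass: C = (1230·1.000 + 35.70·171.0) / 1266 = 7335/1266 = 5.795 mg/L; combined flow 1266 L/s.
Travel time t = 11.5·1000 / 0.54 = 21300 s = 5.916 h.
1.3%/h lost → k = −ln(1 − 0.013) = 0.01309 h⁻¹.
First-order decay: C = 5.795·exp(−k·t) = 5.795·0.9255 = 5.363 mg/L.
Second outfall: C = (1266·5.363 + 135.0·83.20)/1401 = 12.87 mg/L.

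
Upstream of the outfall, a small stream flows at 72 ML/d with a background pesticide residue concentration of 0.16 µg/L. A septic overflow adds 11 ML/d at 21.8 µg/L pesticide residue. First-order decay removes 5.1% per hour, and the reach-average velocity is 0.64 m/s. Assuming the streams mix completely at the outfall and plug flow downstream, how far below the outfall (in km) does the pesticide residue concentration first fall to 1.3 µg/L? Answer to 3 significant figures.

Mass balance: C = (72.00·0.1600 + 11.00·21.80) / 83.00 = 251.3/83.00 = 3.028 µg/L.
5.1%/h lost → k = −ln(1 − 0.051) = 0.05235 h⁻¹.
Set 3.028·exp(−k·t) = 1.3 → t = ln(3.028/1.3)/k = 58150 s = 16.15 h.
Distance = v·t = 0.64·58150 = 37220 m = 37.22 km.

37.2 km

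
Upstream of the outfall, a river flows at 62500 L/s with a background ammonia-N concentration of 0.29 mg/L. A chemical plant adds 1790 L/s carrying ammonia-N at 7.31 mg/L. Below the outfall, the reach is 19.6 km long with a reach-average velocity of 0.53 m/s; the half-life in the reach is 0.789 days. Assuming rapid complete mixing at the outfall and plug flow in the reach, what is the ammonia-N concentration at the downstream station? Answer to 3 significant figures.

0.333 mg/L

Conservation of mass: C = (62500·0.2900 + 1790·7.310) / 64290 = 31210/64290 = 0.4855 mg/L.
Travel time t = 19.6·1000 / 0.53 = 36980 s = 10.27 h.
Half-life 0.789 d → k = ln 2 / 0.789 = 0.8785 d⁻¹.
Decay over the reach: 0.4855·exp(−kt) = 0.4855·0.6866 = 0.3333 mg/L.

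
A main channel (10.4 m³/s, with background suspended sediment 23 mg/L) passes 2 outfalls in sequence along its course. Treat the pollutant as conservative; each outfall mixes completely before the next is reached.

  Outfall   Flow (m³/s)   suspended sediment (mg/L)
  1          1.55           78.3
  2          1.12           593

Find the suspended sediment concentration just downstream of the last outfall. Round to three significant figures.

78.4 mg/L

Outfall 1: combined Q = 11.95 m³/s; C = (10.40·23.00 + 1.550·78.30)/11.95 = 30.17 mg/L.
Outfall 2: combined Q = 13.07 m³/s; C = (11.95·30.17 + 1.120·593.0)/13.07 = 78.40 mg/L.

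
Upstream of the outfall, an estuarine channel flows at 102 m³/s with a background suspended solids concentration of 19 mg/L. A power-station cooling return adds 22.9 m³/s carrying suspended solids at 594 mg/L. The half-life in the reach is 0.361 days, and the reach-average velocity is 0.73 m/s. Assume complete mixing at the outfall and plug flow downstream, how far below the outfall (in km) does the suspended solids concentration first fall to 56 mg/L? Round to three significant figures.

After mixing, C = (102.0·19.00 + 22.90·594.0) / 124.9 = 15540/124.9 = 124.4 mg/L.
Half-life 0.361 d → k = ln 2 / 0.361 = 1.920 d⁻¹.
Set 124.4·exp(−k·t) = 56 → t = ln(124.4/56)/k = 35920 s = 9.979 h.
Distance = v·t = 0.73·35920 = 26220 m = 26.22 km.

26.2 km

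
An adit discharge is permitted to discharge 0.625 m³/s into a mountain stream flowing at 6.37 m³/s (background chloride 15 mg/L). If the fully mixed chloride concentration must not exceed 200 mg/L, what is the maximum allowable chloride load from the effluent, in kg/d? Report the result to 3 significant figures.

113000 kg/d

Mass balance at the limit: 6.370·15.00 + 0.6250·Cₑ = 6.995·200 → Cₑ = 2086 mg/L.
Load = 0.6250 m³/s × 2086 g/m³ × 86 400 s/d = 112600 kg/d.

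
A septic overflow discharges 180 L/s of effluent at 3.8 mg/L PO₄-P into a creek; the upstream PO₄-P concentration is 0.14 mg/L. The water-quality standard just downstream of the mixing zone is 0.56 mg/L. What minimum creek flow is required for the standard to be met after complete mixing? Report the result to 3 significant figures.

Set C_mix = 0.56: (Q·0.1400 + 180.0·3.800) / (Q + 180.0) = 0.56
→ Q = 180.0·(3.800 − 0.56)/(0.56 − 0.1400) = 1389 L/s.

1390 L/s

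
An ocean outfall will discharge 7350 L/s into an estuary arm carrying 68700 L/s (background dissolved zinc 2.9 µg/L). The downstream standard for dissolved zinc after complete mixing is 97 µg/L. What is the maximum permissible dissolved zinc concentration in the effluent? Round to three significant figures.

At the limit, (Qr·Cr + Qe·Cₑ)/(Qr + Qe) = 97:
Cₑ = (76050·97 − 68700·2.900) / 7350 = 976.5 µg/L.

977 µg/L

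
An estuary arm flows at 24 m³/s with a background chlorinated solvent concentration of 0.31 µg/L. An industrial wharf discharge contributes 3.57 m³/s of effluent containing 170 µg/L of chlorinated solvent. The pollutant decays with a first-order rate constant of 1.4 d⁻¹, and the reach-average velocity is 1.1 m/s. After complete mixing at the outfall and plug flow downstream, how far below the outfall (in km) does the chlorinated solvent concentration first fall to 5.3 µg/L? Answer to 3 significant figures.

After mixing, C = (24.00·0.3100 + 3.570·170.0) / 27.57 = 614.3/27.57 = 22.28 µg/L.
Set 22.28·exp(−k·t) = 5.3 → t = ln(22.28/5.3)/k = 88630 s = 24.62 h.
Distance = v·t = 1.1·88630 = 97490 m = 97.49 km.

97.5 km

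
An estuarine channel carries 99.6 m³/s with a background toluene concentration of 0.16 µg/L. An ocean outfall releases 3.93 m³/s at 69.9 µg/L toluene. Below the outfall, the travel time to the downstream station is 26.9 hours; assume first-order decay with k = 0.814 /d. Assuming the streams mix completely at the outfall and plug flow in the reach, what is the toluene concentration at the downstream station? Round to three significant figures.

Flow-weighted average: C = (99.60·0.1600 + 3.930·69.90) / 103.5 = 290.6/103.5 = 2.807 µg/L.
First-order decay: C = 2.807·exp(−k·t) = 2.807·0.4016 = 1.127 µg/L.

1.13 µg/L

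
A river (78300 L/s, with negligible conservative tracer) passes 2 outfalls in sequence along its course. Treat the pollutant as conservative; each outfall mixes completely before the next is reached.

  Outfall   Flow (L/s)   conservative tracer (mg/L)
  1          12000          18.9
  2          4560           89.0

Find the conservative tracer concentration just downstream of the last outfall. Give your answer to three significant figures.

Outfall 1: combined Q = 90300 L/s; C = (78300·0 + 12000·18.90)/90300 = 2.512 mg/L.
Outfall 2: combined Q = 94860 L/s; C = (90300·2.512 + 4560·89.00)/94860 = 6.669 mg/L.

6.67 mg/L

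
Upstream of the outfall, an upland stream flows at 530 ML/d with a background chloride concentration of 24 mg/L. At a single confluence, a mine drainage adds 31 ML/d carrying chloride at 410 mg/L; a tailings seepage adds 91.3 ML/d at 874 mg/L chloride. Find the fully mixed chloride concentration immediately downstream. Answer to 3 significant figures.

Conservation of mass: C = (530.0·24.00 + 31.00·410.0 + 91.30·874.0) / 652.3 = 105200/652.3 = 161.3 mg/L.

161 mg/L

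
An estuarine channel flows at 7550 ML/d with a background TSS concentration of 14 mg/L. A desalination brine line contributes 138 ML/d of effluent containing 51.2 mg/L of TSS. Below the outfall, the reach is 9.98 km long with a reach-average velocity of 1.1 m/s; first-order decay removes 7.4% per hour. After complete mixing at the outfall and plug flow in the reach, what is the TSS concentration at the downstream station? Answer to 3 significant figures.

Mixed concentration C = ΣQC/ΣQ = (7550·14.00 + 138.0·51.20) / 7688 = 112800/7688 = 14.67 mg/L.
Travel time t = 9.98·1000 / 1.1 = 9073 s = 2.520 h.
7.4%/h lost → k = −ln(1 − 0.074) = 0.07688 h⁻¹.
After decay, C = 14.67 × e^(−kt) = 14.67 × 0.8239 = 12.08 mg/L.

12.1 mg/L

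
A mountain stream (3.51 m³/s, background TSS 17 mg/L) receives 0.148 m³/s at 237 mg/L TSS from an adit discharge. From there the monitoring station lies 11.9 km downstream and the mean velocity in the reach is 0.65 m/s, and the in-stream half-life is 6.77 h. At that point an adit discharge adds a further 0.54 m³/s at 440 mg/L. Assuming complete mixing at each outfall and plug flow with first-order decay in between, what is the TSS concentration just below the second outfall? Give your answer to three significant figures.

70.0 mg/L

Conservation of mass: C = (3.510·17.00 + 0.1480·237.0) / 3.658 = 94.75/3.658 = 25.90 mg/L; combined flow 3.658 m³/s.
Travel time t = 11.9·1000 / 0.65 = 18310 s = 5.085 h.
Half-life 6.77 h → k = ln 2 / 6.77 = 0.1024 h⁻¹ = 2.457 d⁻¹.
First-order decay: C = 25.90·exp(−k·t) = 25.90·0.5941 = 15.39 mg/L.
At the second outfall, C = (3.658·15.39 + 0.5400·440.0) / (3.658 + 0.5400) = 70.01 mg/L.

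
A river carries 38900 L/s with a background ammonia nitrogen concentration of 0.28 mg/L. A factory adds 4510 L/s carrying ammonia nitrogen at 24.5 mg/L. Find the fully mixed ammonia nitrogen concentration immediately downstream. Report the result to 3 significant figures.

Mixed concentration C = ΣQC/ΣQ = (38900·0.2800 + 4510·24.50) / 43410 = 121400/43410 = 2.796 mg/L.

2.80 mg/L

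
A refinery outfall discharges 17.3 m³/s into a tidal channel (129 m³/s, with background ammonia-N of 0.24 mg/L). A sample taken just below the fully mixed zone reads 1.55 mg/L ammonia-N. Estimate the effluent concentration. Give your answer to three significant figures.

11.3 mg/L

Mass balance: 129.0·0.2400 + 17.30·Cₑ = 146.3·1.550
→ Cₑ = (146.3·1.550 − 129.0·0.2400) / 17.30 = 11.32 mg/L.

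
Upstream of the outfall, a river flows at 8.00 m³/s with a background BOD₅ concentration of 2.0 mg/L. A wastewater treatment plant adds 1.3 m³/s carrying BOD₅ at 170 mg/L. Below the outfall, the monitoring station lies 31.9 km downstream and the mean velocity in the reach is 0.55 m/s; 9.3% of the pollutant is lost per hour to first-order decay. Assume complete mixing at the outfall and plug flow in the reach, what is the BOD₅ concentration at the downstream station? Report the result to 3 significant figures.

5.29 mg/L

Conservation of mass: C = (8.000·2.000 + 1.300·170.0) / 9.300 = 237.0/9.300 = 25.48 mg/L.
Travel time t = 31.9·1000 / 0.55 = 58000 s = 16.11 h.
9.3%/h lost → k = −ln(1 − 0.093) = 0.09761 h⁻¹.
After decay, C = 25.48 × e^(−kt) = 25.48 × 0.2075 = 5.288 mg/L.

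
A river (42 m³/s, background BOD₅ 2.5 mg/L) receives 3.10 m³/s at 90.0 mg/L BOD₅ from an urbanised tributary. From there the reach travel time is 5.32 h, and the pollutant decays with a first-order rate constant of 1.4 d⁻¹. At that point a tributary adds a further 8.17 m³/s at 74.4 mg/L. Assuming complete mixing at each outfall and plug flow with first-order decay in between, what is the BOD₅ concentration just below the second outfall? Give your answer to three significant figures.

Mixed concentration C = ΣQC/ΣQ = (42.00·2.500 + 3.100·90.00) / 45.10 = 384.0/45.10 = 8.514 mg/L; combined flow 45.10 m³/s.
After decay, C = 8.514 × e^(−kt) = 8.514 × 0.7332 = 6.243 mg/L.
At the second outfall, C = (45.10·6.243 + 8.170·74.40) / (45.10 + 8.170) = 16.70 mg/L.

16.7 mg/L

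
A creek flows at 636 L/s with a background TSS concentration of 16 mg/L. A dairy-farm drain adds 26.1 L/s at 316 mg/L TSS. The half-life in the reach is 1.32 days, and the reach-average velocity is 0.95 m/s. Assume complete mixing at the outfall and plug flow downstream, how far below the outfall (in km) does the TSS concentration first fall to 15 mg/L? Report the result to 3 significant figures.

96.6 km

Flow-weighted average: C = (636.0·16.00 + 26.10·316.0) / 662.1 = 18420/662.1 = 27.83 mg/L.
Half-life 1.32 d → k = ln 2 / 1.32 = 0.5251 d⁻¹.
Set 27.83·exp(−k·t) = 15 → t = ln(27.83/15)/k = 101700 s = 28.24 h.
Distance = v·t = 0.95·101700 = 96590 m = 96.59 km.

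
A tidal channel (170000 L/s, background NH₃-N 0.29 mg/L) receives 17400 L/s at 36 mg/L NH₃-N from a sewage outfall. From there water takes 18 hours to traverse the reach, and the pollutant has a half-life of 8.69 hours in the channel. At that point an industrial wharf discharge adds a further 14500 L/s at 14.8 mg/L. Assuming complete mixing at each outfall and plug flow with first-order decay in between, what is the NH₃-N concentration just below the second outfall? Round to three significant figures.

Mixed concentration C = ΣQC/ΣQ = (170000·0.2900 + 17400·36.00) / 187400 = 675700/187400 = 3.606 mg/L; combined flow 187400 L/s.
Half-life 8.69 h → k = ln 2 / 8.69 = 0.07976 h⁻¹ = 1.914 d⁻¹.
Applying C = C₀e^(−kt): 3.606 × 0.2379 = 0.8579 mg/L.
At the second outfall, C = (187400·0.8579 + 14500·14.80) / (187400 + 14500) = 1.859 mg/L.

1.86 mg/L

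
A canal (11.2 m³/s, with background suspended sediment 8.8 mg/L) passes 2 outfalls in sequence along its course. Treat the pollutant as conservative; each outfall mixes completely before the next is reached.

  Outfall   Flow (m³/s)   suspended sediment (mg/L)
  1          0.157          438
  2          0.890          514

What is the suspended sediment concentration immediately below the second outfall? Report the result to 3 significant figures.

51.0 mg/L

Below outfall 1: Q → 11.36 m³/s, C = (11.20·8.800 + 0.1570·438.0)/11.36 = 14.73 mg/L.
Below outfall 2: Q → 12.25 m³/s, C = (11.36·14.73 + 0.8900·514.0)/12.25 = 51.02 mg/L.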